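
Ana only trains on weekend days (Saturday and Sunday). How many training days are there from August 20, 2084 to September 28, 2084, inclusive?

11

August 20, 2084 is a Sunday.
That's 40 days from start to end, counting both.
40 = 7 × 5 + 5, so there are 5 full weeks plus 5 extra days.
Each full week contributes 2 weekend days (Sat, Sun): 5 × 2 = 10.
The 5 extra days are Sun, Mon, Tue, Wed, Thu — 1 of them qualifies.
Total: 10 + 1 = 11.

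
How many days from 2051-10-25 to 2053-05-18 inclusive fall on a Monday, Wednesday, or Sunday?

2051-10-25 is a Wednesday.
That's 572 days from start to end, counting both.
572 = 7 × 81 + 5, so there are 81 full weeks plus 5 extra days.
Each full week contributes 3 days from the set (Mon, Wed, Sun): 81 × 3 = 243.
The 5 extra days are Wednesday, Thursday, Friday, Saturday, Sunday — 2 of them qualify.
Total: 243 + 2 = 245.

245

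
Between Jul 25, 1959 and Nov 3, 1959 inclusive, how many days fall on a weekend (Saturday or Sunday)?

Jul 25, 1959 is a Saturday.
From Jul 25, 1959 to Nov 3, 1959 is 102 days inclusive.
102 = 7 × 14 + 4, so there are 14 full weeks plus 4 extra days.
Each full week contributes 2 weekend days (Sat, Sun): 14 × 2 = 28.
The 4 extra days are Saturday, Sunday, Monday, Tuesday — 2 of them qualify.
Total: 28 + 2 = 30.

30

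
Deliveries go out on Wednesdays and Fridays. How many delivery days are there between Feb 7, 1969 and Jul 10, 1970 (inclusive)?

Feb 7, 1969 is a Friday.
That's 519 days from start to end, counting both.
519 = 7 × 74 + 1, so there are 74 full weeks plus 1 extra day.
Each full week contributes 2 days from the set (Wed, Fri): 74 × 2 = 148.
The 1 extra day is Friday — 1 of them qualifies.
Total: 148 + 1 = 149.

149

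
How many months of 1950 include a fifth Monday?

A month has five Mondays exactly when Monday falls within its first (length − 28) days.
Jan: 31 days, starts Sun → 5 of Sun, Mon, Tue ✓
Feb: 28 days, starts Wed → 5 of (none)
Mar: 31 days, starts Wed → 5 of Wed, Thu, Fri
Apr: 30 days, starts Sat → 5 of Sat, Sun
May: 31 days, starts Mon → 5 of Mon, Tue, Wed ✓
Jun: 30 days, starts Thu → 5 of Thu, Fri
Jul: 31 days, starts Sat → 5 of Sat, Sun, Mon ✓
Aug: 31 days, starts Tue → 5 of Tue, Wed, Thu
Sep: 30 days, starts Fri → 5 of Fri, Sat
Oct: 31 days, starts Sun → 5 of Sun, Mon, Tue ✓
Nov: 30 days, starts Wed → 5 of Wed, Thu
Dec: 31 days, starts Fri → 5 of Fri, Sat, Sun
Months with five Mondays: Jan, May, Jul, Oct.

4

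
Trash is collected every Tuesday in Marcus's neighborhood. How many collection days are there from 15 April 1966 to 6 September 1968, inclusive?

15 April 1966 is a Friday.
That's 876 days from start to end, counting both.
876 = 7 × 125 + 1, so there are 125 full weeks plus 1 extra day.
Each full week contributes one Tuesday: 125 so far.
The 1 extra day is Fri — none qualify.
Total: 125 + 0 = 125.

125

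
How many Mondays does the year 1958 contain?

52

January 1, 1958 is a Wednesday.
That's 365 days from start to end, counting both.
365 = 7 × 52 + 1, so there are 52 full weeks plus 1 extra day.
Each full week contributes one Monday: 52 so far.
The 1 extra day is Wed — none qualify.
Total: 52 + 0 = 52.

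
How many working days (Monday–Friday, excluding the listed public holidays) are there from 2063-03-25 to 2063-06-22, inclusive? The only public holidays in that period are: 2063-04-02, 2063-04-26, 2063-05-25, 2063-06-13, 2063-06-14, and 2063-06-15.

2063-03-25 is a Sunday.
That's 90 days from start to end, counting both.
90 = 7 × 12 + 6, so there are 12 full weeks plus 6 extra days.
Each full week contributes 5 weekdays (Mon–Fri): 12 × 5 = 60.
The 6 extra days are Sunday, Monday, Tuesday, Wednesday, Thursday, Friday — 5 of them qualify.
Total: 60 + 5 = 65.
Holidays: 2063-04-02 (Mon); 2063-04-26 (Thu); 2063-05-25 (Fri); 2063-06-13 (Wed); 2063-06-14 (Thu); 2063-06-15 (Fri).
All 6 holidays fall on weekdays, so subtract 6.
Business days: 65 − 6 = 59.

59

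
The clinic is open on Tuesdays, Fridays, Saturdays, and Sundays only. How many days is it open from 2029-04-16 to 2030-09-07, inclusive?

2029-04-16 is a Monday.
That's 510 days from start to end, counting both.
510 = 7 × 72 + 6, so there are 72 full weeks plus 6 extra days.
Each full week contributes 4 days from the set (Tue, Fri, Sat, Sun): 72 × 4 = 288.
The 6 extra days are Mon, Tue, Wed, Thu, Fri, Sat — 3 of them qualify.
Total: 288 + 3 = 291.

291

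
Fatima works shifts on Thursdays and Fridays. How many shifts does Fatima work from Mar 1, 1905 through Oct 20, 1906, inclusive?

172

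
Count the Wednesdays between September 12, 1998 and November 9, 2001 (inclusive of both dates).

September 12, 1998 is a Saturday.
That's 1155 days from start to end, counting both.
1155 = 7 × 165, so the span is exactly 165 full weeks.
Each full week contributes one Wednesday: 165 so far.

165 Wednesdays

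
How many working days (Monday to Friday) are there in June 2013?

June 1, 2013 is a Saturday.
That's 30 days from start to end, counting both.
30 = 7 × 4 + 2, so there are 4 full weeks plus 2 extra days.
Each full week contributes 5 weekdays (Mon–Fri): 4 × 5 = 20.
The 2 extra days are Sat, Sun — none qualify.
Total: 20 + 0 = 20.

20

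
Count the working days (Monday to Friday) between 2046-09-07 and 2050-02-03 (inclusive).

2046-09-07 is a Friday.
The range spans 1246 days (inclusive of both endpoints).
1246 = 7 × 178, so the span is exactly 178 full weeks.
Each full week contributes 5 weekdays (Mon–Fri): 178 × 5 = 890.
Total: 890.

890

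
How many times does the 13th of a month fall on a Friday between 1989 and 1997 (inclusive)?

15

Friday-the-13ths by year:
1989: Jan, Oct
1990: Apr, Jul
1991: Sep, Dec
1992: Mar, Nov
1993: Aug
1994: May
1995: Jan, Oct
1996: Sep, Dec
1997: Jun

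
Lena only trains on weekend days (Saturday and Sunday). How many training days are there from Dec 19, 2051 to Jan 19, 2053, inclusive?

Dec 19, 2051 is a Tuesday.
That's 398 days from start to end, counting both.
398 = 7 × 56 + 6, so there are 56 full weeks plus 6 extra days.
Each full week contributes 2 weekend days (Sat, Sun): 56 × 2 = 112.
The 6 extra days are Tuesday, Wednesday, Thursday, Friday, Saturday, Sunday — 2 of them qualify.
Total: 112 + 2 = 114.

114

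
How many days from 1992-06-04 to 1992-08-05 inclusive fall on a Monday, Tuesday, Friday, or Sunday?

36

1992-06-04 is a Thursday.
The range spans 63 days (inclusive of both endpoints).
63 = 7 × 9, so the span is exactly 9 full weeks.
Each full week contributes 4 days from the set (Mon, Tue, Fri, Sun): 9 × 4 = 36.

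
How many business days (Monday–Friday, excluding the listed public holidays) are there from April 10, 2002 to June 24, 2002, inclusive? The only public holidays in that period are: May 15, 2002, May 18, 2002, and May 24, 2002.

April 10, 2002 is a Wednesday.
From April 10, 2002 to June 24, 2002 is 76 days inclusive.
76 = 7 × 10 + 6, so there are 10 full weeks plus 6 extra days.
Each full week contributes 5 weekdays (Mon–Fri): 10 × 5 = 50.
The 6 extra days are Wed, Thu, Fri, Sat, Sun, Mon — 4 of them qualify.
Total: 50 + 4 = 54.
Holidays: May 15, 2002 (Wed); May 18, 2002 (Sat); May 24, 2002 (Fri).
2 of the 3 holidays fall on weekdays; the rest are weekends and were already excluded.
Business days: 54 − 2 = 52.

52 business days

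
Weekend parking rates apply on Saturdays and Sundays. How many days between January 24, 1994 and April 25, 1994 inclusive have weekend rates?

January 24, 1994 is a Monday.
From January 24, 1994 to April 25, 1994 is 92 days inclusive.
92 = 7 × 13 + 1, so there are 13 full weeks plus 1 extra day.
Each full week contributes 2 weekend days (Sat, Sun): 13 × 2 = 26.
The 1 extra day is Mon — none qualify.
Total: 26 + 0 = 26.

26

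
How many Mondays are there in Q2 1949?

13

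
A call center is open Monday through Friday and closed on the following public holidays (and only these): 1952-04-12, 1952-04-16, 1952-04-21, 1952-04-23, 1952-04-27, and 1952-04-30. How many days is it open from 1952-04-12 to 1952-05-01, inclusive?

1952-04-12 is a Saturday.
The range spans 20 days (inclusive of both endpoints).
20 = 7 × 2 + 6, so there are 2 full weeks plus 6 extra days.
Each full week contributes 5 weekdays (Mon–Fri): 2 × 5 = 10.
The 6 extra days are Sat, Sun, Mon, Tue, Wed, Thu — 4 of them qualify.
Total: 10 + 4 = 14.
Holidays: 1952-04-12 (Sat); 1952-04-16 (Wed); 1952-04-21 (Mon); 1952-04-23 (Wed); 1952-04-27 (Sun); 1952-04-30 (Wed).
4 of the 6 holidays fall on weekdays; the rest are weekends and were already excluded.
Business days: 14 − 4 = 10.

10 working days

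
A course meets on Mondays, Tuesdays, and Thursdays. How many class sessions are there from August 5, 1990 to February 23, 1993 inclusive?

August 5, 1990 is a Sunday.
That's 934 days from start to end, counting both.
934 = 7 × 133 + 3, so there are 133 full weeks plus 3 extra days.
Each full week contributes 3 days from the set (Mon, Tue, Thu): 133 × 3 = 399.
The 3 extra days are Sun, Mon, Tue — 2 of them qualify.
Total: 399 + 2 = 401.

401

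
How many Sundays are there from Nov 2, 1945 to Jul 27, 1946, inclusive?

Nov 2, 1945 is a Friday.
From Nov 2, 1945 to Jul 27, 1946 is 268 days inclusive.
268 = 7 × 38 + 2, so there are 38 full weeks plus 2 extra days.
Each full week contributes one Sunday: 38 so far.
The 2 extra days are Fri, Sat — none qualify.
Total: 38 + 0 = 38.

38 Sundays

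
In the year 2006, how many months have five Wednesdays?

A month has five Wednesdays exactly when Wednesday falls within its first (length − 28) days.
Jan: 31 days, starts Sun → 5 of Sun, Mon, Tue
Feb: 28 days, starts Wed → 5 of (none)
Mar: 31 days, starts Wed → 5 of Wed, Thu, Fri ✓
Apr: 30 days, starts Sat → 5 of Sat, Sun
May: 31 days, starts Mon → 5 of Mon, Tue, Wed ✓
Jun: 30 days, starts Thu → 5 of Thu, Fri
Jul: 31 days, starts Sat → 5 of Sat, Sun, Mon
Aug: 31 days, starts Tue → 5 of Tue, Wed, Thu ✓
Sep: 30 days, starts Fri → 5 of Fri, Sat
Oct: 31 days, starts Sun → 5 of Sun, Mon, Tue
Nov: 30 days, starts Wed → 5 of Wed, Thu ✓
Dec: 31 days, starts Fri → 5 of Fri, Sat, Sun
Months with five Wednesdays: Mar, May, Aug, Nov.

4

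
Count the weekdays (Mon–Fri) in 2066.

January 1, 2066 is a Friday.
From January 1, 2066 to December 31, 2066 is 365 days inclusive.
365 = 7 × 52 + 1, so there are 52 full weeks plus 1 extra day.
Each full week contributes 5 weekdays (Mon–Fri): 52 × 5 = 260.
The 1 extra day is Friday — 1 of them qualifies.
Total: 260 + 1 = 261.

261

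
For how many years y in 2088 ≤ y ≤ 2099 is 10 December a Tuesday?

Day of week of December 10 in each year:
2088: Fri, 2089: Sat, 2090: Sun, 2091: Mon, 2092: Wed, 2093: Thu, 2094: Fri, 2095: Sat, 2096: Mon, 2097: Tue ✓, 2098: Wed, 2099: Thu
Tuesdays: 2097.

1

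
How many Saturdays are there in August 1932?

1932-08-01 is a Monday.
The range spans 31 days (inclusive of both endpoints).
31 = 7 × 4 + 3, so there are 4 full weeks plus 3 extra days.
Each full week contributes one Saturday: 4 so far.
The 3 extra days are Mon, Tue, Wed — none qualify.
Total: 4 + 0 = 4.

4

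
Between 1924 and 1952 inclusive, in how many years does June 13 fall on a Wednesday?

4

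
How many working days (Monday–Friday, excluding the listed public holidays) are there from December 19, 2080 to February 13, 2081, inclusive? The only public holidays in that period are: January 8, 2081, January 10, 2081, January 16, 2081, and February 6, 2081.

December 19, 2080 is a Thursday.
From December 19, 2080 to February 13, 2081 is 57 days inclusive.
57 = 7 × 8 + 1, so there are 8 full weeks plus 1 extra day.
Each full week contributes 5 weekdays (Mon–Fri): 8 × 5 = 40.
The 1 extra day is Thu — 1 of them qualifies.
Total: 40 + 1 = 41.
Holidays: January 8, 2081 (Wed); January 10, 2081 (Fri); January 16, 2081 (Thu); February 6, 2081 (Thu).
All 4 holidays fall on weekdays, so subtract 4.
Business days: 41 − 4 = 37.

37 working days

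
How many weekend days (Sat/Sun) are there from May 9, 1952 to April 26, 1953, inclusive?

102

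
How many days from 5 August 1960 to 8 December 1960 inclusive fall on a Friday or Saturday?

36

5 August 1960 is a Friday.
The range spans 126 days (inclusive of both endpoints).
126 = 7 × 18, so the span is exactly 18 full weeks.
Each full week contributes 2 days from the set (Fri, Sat): 18 × 2 = 36.
Total: 36.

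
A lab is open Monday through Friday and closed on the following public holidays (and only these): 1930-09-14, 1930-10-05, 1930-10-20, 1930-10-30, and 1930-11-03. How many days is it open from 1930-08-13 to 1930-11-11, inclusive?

62 business days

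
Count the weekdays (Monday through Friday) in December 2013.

22

December 1, 2013 is a Sunday.
That's 31 days from start to end, counting both.
31 = 7 × 4 + 3, so there are 4 full weeks plus 3 extra days.
Each full week contributes 5 weekdays (Mon–Fri): 4 × 5 = 20.
The 3 extra days are Sun, Mon, Tue — 2 of them qualify.
Total: 20 + 2 = 22.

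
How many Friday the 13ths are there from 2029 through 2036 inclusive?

Friday-the-13ths by year:
2029: Apr, Jul
2030: Sep, Dec
2031: Jun
2032: Feb, Aug
2033: May
2034: Jan, Oct
2035: Apr, Jul
2036: Jun

13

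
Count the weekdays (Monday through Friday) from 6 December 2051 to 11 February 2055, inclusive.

832

6 December 2051 is a Wednesday.
That's 1164 days from start to end, counting both.
1164 = 7 × 166 + 2, so there are 166 full weeks plus 2 extra days.
Each full week contributes 5 weekdays (Mon–Fri): 166 × 5 = 830.
The 2 extra days are Wednesday, Thursday — 2 of them qualify.
Total: 830 + 2 = 832.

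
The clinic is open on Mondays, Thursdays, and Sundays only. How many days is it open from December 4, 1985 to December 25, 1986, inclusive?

166

December 4, 1985 is a Wednesday.
The range spans 387 days (inclusive of both endpoints).
387 = 7 × 55 + 2, so there are 55 full weeks plus 2 extra days.
Each full week contributes 3 days from the set (Mon, Thu, Sun): 55 × 3 = 165.
The 2 extra days are Wed, Thu — 1 of them qualifies.
Total: 165 + 1 = 166.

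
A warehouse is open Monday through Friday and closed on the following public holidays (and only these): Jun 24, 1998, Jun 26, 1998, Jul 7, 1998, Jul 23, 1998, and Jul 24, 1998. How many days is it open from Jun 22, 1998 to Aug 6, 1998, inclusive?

Jun 22, 1998 is a Monday.
That's 46 days from start to end, counting both.
46 = 7 × 6 + 4, so there are 6 full weeks plus 4 extra days.
Each full week contributes 5 weekdays (Mon–Fri): 6 × 5 = 30.
The 4 extra days are Monday, Tuesday, Wednesday, Thursday — 4 of them qualify.
Total: 30 + 4 = 34.
Holidays: Jun 24, 1998 (Wed); Jun 26, 1998 (Fri); Jul 7, 1998 (Tue); Jul 23, 1998 (Thu); Jul 24, 1998 (Fri).
All 5 holidays fall on weekdays, so subtract 5.
Business days: 34 − 5 = 29.

29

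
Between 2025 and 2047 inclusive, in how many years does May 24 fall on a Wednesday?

3

Day of week of May 24 in each year:
2025: Sat, 2026: Sun, 2027: Mon, 2028: Wed ✓, 2029: Thu, 2030: Fri, 2031: Sat, 2032: Mon, 2033: Tue, 2034: Wed ✓, 2035: Thu, 2036: Sat, 2037: Sun, 2038: Mon, 2039: Tue, 2040: Thu, 2041: Fri, 2042: Sat, 2043: Sun, 2044: Tue, 2045: Wed ✓, 2046: Thu, 2047: Fri
Wednesdays: 2028, 2034, 2045.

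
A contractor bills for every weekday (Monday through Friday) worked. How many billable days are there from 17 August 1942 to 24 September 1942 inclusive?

29 weekdays

17 August 1942 is a Monday.
That's 39 days from start to end, counting both.
39 = 7 × 5 + 4, so there are 5 full weeks plus 4 extra days.
Each full week contributes 5 weekdays (Mon–Fri): 5 × 5 = 25.
The 4 extra days are Mon, Tue, Wed, Thu — 4 of them qualify.
Total: 25 + 4 = 29.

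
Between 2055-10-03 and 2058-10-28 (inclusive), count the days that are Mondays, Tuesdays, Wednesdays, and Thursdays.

2055-10-03 is a Sunday.
The range spans 1122 days (inclusive of both endpoints).
1122 = 7 × 160 + 2, so there are 160 full weeks plus 2 extra days.
Each full week contributes 4 days from the set (Mon, Tue, Wed, Thu): 160 × 4 = 640.
The 2 extra days are Sunday, Monday — 1 of them qualifies.
Total: 640 + 1 = 641.

641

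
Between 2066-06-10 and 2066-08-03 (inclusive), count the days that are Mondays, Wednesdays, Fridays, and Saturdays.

31

2066-06-10 is a Thursday.
That's 55 days from start to end, counting both.
55 = 7 × 7 + 6, so there are 7 full weeks plus 6 extra days.
Each full week contributes 4 days from the set (Mon, Wed, Fri, Sat): 7 × 4 = 28.
The 6 extra days are Thursday, Friday, Saturday, Sunday, Monday, Tuesday — 3 of them qualify.
Total: 28 + 3 = 31.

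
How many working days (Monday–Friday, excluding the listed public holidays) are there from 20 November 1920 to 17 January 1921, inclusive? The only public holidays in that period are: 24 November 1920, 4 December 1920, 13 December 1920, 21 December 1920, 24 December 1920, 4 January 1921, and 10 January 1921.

35

20 November 1920 is a Saturday.
From 20 November 1920 to 17 January 1921 is 59 days inclusive.
59 = 7 × 8 + 3, so there are 8 full weeks plus 3 extra days.
Each full week contributes 5 weekdays (Mon–Fri): 8 × 5 = 40.
The 3 extra days are Sat, Sun, Mon — 1 of them qualifies.
Total: 40 + 1 = 41.
Holidays: 24 November 1920 (Wed); 4 December 1920 (Sat); 13 December 1920 (Mon); 21 December 1920 (Tue); 24 December 1920 (Fri); 4 January 1921 (Tue); 10 January 1921 (Mon).
6 of the 7 holidays fall on weekdays; the rest are weekends and were already excluded.
Business days: 41 − 6 = 35.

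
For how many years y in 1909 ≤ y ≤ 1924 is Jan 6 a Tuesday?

Day of week of January 6 in each year:
1909: Wed, 1910: Thu, 1911: Fri, 1912: Sat, 1913: Mon, 1914: Tue ✓, 1915: Wed, 1916: Thu, 1917: Sat, 1918: Sun, 1919: Mon, 1920: Tue ✓, 1921: Thu, 1922: Fri, 1923: Sat, 1924: Sun
Tuesdays: 1914, 1920.

2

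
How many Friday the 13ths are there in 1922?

2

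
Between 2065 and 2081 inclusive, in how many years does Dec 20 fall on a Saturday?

2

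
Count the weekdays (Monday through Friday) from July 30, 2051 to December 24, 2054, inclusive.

889

July 30, 2051 is a Sunday.
The range spans 1244 days (inclusive of both endpoints).
1244 = 7 × 177 + 5, so there are 177 full weeks plus 5 extra days.
Each full week contributes 5 weekdays (Mon–Fri): 177 × 5 = 885.
The 5 extra days are Sun, Mon, Tue, Wed, Thu — 4 of them qualify.
Total: 885 + 4 = 889.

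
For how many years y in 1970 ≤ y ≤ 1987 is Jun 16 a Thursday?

2

Day of week of June 16 in each year:
1970: Tue, 1971: Wed, 1972: Fri, 1973: Sat, 1974: Sun, 1975: Mon, 1976: Wed, 1977: Thu ✓, 1978: Fri, 1979: Sat, 1980: Mon, 1981: Tue, 1982: Wed, 1983: Thu ✓, 1984: Sat, 1985: Sun, 1986: Mon, 1987: Tue
Thursdays: 1977, 1983.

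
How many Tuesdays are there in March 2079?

Mar 1, 2079 is a Wednesday.
From Mar 1, 2079 to Mar 31, 2079 is 31 days inclusive.
31 = 7 × 4 + 3, so there are 4 full weeks plus 3 extra days.
Each full week contributes one Tuesday: 4 so far.
The 3 extra days are Wed, Thu, Fri — none qualify.
Total: 4 + 0 = 4.

4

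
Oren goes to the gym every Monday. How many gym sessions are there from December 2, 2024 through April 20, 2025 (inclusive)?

20

December 2, 2024 is a Monday.
That's 140 days from start to end, counting both.
140 = 7 × 20, so the span is exactly 20 full weeks.
Each full week contributes one Monday: 20 so far.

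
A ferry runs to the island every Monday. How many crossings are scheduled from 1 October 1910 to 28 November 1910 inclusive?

1 October 1910 is a Saturday.
That's 59 days from start to end, counting both.
59 = 7 × 8 + 3, so there are 8 full weeks plus 3 extra days.
Each full week contributes one Monday: 8 so far.
The 3 extra days are Sat, Sun, Mon — 1 of them qualifies.
Total: 8 + 1 = 9.

9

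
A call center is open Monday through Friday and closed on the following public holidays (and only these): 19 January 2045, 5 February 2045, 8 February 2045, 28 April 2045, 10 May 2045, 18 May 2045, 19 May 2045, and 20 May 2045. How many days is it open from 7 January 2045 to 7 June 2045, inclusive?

102

7 January 2045 is a Saturday.
From 7 January 2045 to 7 June 2045 is 152 days inclusive.
152 = 7 × 21 + 5, so there are 21 full weeks plus 5 extra days.
Each full week contributes 5 weekdays (Mon–Fri): 21 × 5 = 105.
The 5 extra days are Sat, Sun, Mon, Tue, Wed — 3 of them qualify.
Total: 105 + 3 = 108.
Holidays: 19 January 2045 (Thu); 5 February 2045 (Sun); 8 February 2045 (Wed); 28 April 2045 (Fri); 10 May 2045 (Wed); 18 May 2045 (Thu); 19 May 2045 (Fri); 20 May 2045 (Sat).
6 of the 8 holidays fall on weekdays; the rest are weekends and were already excluded.
Business days: 108 − 6 = 102.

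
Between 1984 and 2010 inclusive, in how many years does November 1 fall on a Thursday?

4

Day of week of November 1 in each year:
1984: Thu ✓, 1985: Fri, 1986: Sat, 1987: Sun, 1988: Tue, 1989: Wed, 1990: Thu ✓, 1991: Fri, 1992: Sun, 1993: Mon, 1994: Tue, 1995: Wed, 1996: Fri, 1997: Sat, 1998: Sun, 1999: Mon, 2000: Wed, 2001: Thu ✓, 2002: Fri, 2003: Sat, 2004: Mon, 2005: Tue, 2006: Wed, 2007: Thu ✓, 2008: Sat, 2009: Sun, 2010: Mon
Thursdays: 1984, 1990, 2001, 2007.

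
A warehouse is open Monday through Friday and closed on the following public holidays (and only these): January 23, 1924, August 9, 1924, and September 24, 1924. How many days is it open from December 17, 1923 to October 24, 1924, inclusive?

December 17, 1923 is a Monday.
From December 17, 1923 to October 24, 1924 is 313 days inclusive.
313 = 7 × 44 + 5, so there are 44 full weeks plus 5 extra days.
Each full week contributes 5 weekdays (Mon–Fri): 44 × 5 = 220.
The 5 extra days are Monday, Tuesday, Wednesday, Thursday, Friday — 5 of them qualify.
Total: 220 + 5 = 225.
Holidays: January 23, 1924 (Wed); August 9, 1924 (Sat); September 24, 1924 (Wed).
2 of the 3 holidays fall on weekdays; the rest are weekends and were already excluded.
Business days: 225 − 2 = 223.

223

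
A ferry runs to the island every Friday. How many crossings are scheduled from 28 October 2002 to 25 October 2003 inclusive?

28 October 2002 is a Monday.
That's 363 days from start to end, counting both.
363 = 7 × 51 + 6, so there are 51 full weeks plus 6 extra days.
Each full week contributes one Friday: 51 so far.
The 6 extra days are Monday, Tuesday, Wednesday, Thursday, Friday, Saturday — 1 of them qualifies.
Total: 51 + 1 = 52.

52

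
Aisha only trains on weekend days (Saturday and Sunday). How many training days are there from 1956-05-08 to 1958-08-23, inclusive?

239

1956-05-08 is a Tuesday.
The range spans 838 days (inclusive of both endpoints).
838 = 7 × 119 + 5, so there are 119 full weeks plus 5 extra days.
Each full week contributes 2 weekend days (Sat, Sun): 119 × 2 = 238.
The 5 extra days are Tuesday, Wednesday, Thursday, Friday, Saturday — 1 of them qualifies.
Total: 238 + 1 = 239.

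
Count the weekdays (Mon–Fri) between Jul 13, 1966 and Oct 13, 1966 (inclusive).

Jul 13, 1966 is a Wednesday.
From Jul 13, 1966 to Oct 13, 1966 is 93 days inclusive.
93 = 7 × 13 + 2, so there are 13 full weeks plus 2 extra days.
Each full week contributes 5 weekdays (Mon–Fri): 13 × 5 = 65.
The 2 extra days are Wednesday, Thursday — 2 of them qualify.
Total: 65 + 2 = 67.

67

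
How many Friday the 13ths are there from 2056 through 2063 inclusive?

Friday-the-13ths by year:
2056: Oct
2057: Apr, Jul
2058: Sep, Dec
2059: Jun
2060: Feb, Aug
2061: May
2062: Jan, Oct
2063: Apr, Jul

13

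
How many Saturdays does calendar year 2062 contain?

2062-01-01 is a Sunday.
From 2062-01-01 to 2062-12-31 is 365 days inclusive.
365 = 7 × 52 + 1, so there are 52 full weeks plus 1 extra day.
Each full week contributes one Saturday: 52 so far.
The 1 extra day is Sunday — none qualify.
Total: 52 + 0 = 52.

52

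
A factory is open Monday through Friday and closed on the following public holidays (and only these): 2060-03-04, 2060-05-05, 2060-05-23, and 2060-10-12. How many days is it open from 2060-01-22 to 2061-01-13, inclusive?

2060-01-22 is a Thursday.
The range spans 358 days (inclusive of both endpoints).
358 = 7 × 51 + 1, so there are 51 full weeks plus 1 extra day.
Each full week contributes 5 weekdays (Mon–Fri): 51 × 5 = 255.
The 1 extra day is Thu — 1 of them qualifies.
Total: 255 + 1 = 256.
Holidays: 2060-03-04 (Thu); 2060-05-05 (Wed); 2060-05-23 (Sun); 2060-10-12 (Tue).
3 of the 4 holidays fall on weekdays; the rest are weekends and were already excluded.
Business days: 256 − 3 = 253.

253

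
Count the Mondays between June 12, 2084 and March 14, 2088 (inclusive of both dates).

June 12, 2084 is a Monday.
That's 1372 days from start to end, counting both.
1372 = 7 × 196, so the span is exactly 196 full weeks.
Each full week contributes one Monday: 196 so far.

196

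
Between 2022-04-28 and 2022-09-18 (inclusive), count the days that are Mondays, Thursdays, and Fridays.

2022-04-28 is a Thursday.
That's 144 days from start to end, counting both.
144 = 7 × 20 + 4, so there are 20 full weeks plus 4 extra days.
Each full week contributes 3 days from the set (Mon, Thu, Fri): 20 × 3 = 60.
The 4 extra days are Thursday, Friday, Saturday, Sunday — 2 of them qualify.
Total: 60 + 2 = 62.

62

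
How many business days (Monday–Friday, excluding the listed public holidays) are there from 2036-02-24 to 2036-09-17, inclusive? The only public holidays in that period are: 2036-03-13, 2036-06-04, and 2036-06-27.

145

2036-02-24 is a Sunday.
From 2036-02-24 to 2036-09-17 is 207 days inclusive.
207 = 7 × 29 + 4, so there are 29 full weeks plus 4 extra days.
Each full week contributes 5 weekdays (Mon–Fri): 29 × 5 = 145.
The 4 extra days are Sun, Mon, Tue, Wed — 3 of them qualify.
Total: 145 + 3 = 148.
Holidays: 2036-03-13 (Thu); 2036-06-04 (Wed); 2036-06-27 (Fri).
All 3 holidays fall on weekdays, so subtract 3.
Business days: 148 − 3 = 145.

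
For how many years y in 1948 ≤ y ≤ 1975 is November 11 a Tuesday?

4

Day of week of November 11 in each year:
1948: Thu, 1949: Fri, 1950: Sat, 1951: Sun, 1952: Tue ✓, 1953: Wed, 1954: Thu, 1955: Fri, 1956: Sun, 1957: Mon, 1958: Tue ✓, 1959: Wed, 1960: Fri, 1961: Sat, 1962: Sun, 1963: Mon, 1964: Wed, 1965: Thu, 1966: Fri, 1967: Sat, 1968: Mon, 1969: Tue ✓, 1970: Wed, 1971: Thu, 1972: Sat, 1973: Sun, 1974: Mon, 1975: Tue ✓
Tuesdays: 1952, 1958, 1969, 1975.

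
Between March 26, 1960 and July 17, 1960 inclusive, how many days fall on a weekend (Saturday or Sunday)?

March 26, 1960 is a Saturday.
The range spans 114 days (inclusive of both endpoints).
114 = 7 × 16 + 2, so there are 16 full weeks plus 2 extra days.
Each full week contributes 2 weekend days (Sat, Sun): 16 × 2 = 32.
The 2 extra days are Sat, Sun — 2 of them qualify.
Total: 32 + 2 = 34.

34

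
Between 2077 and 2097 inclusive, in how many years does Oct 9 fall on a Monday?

3

Day of week of October 9 in each year:
2077: Sat, 2078: Sun, 2079: Mon ✓, 2080: Wed, 2081: Thu, 2082: Fri, 2083: Sat, 2084: Mon ✓, 2085: Tue, 2086: Wed, 2087: Thu, 2088: Sat, 2089: Sun, 2090: Mon ✓, 2091: Tue, 2092: Thu, 2093: Fri, 2094: Sat, 2095: Sun, 2096: Tue, 2097: Wed
Mondays: 2079, 2084, 2090.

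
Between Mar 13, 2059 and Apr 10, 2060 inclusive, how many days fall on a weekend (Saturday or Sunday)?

Mar 13, 2059 is a Thursday.
That's 395 days from start to end, counting both.
395 = 7 × 56 + 3, so there are 56 full weeks plus 3 extra days.
Each full week contributes 2 weekend days (Sat, Sun): 56 × 2 = 112.
The 3 extra days are Thu, Fri, Sat — 1 of them qualifies.
Total: 112 + 1 = 113.

113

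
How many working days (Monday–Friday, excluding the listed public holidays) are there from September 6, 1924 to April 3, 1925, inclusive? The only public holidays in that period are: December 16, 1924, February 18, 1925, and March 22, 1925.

September 6, 1924 is a Saturday.
The range spans 210 days (inclusive of both endpoints).
210 = 7 × 30, so the span is exactly 30 full weeks.
Each full week contributes 5 weekdays (Mon–Fri): 30 × 5 = 150.
Total: 150.
Holidays: December 16, 1924 (Tue); February 18, 1925 (Wed); March 22, 1925 (Sun).
2 of the 3 holidays fall on weekdays; the rest are weekends and were already excluded.
Business days: 150 − 2 = 148.

148 working days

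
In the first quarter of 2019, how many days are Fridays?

2019-01-01 is a Tuesday.
From 2019-01-01 to 2019-03-31 is 90 days inclusive.
90 = 7 × 12 + 6, so there are 12 full weeks plus 6 extra days.
Each full week contributes one Friday: 12 so far.
The 6 extra days are Tuesday, Wednesday, Thursday, Friday, Saturday, Sunday — 1 of them qualifies.
Total: 12 + 1 = 13.

13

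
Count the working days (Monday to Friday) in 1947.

261

January 1, 1947 is a Wednesday.
That's 365 days from start to end, counting both.
365 = 7 × 52 + 1, so there are 52 full weeks plus 1 extra day.
Each full week contributes 5 weekdays (Mon–Fri): 52 × 5 = 260.
The 1 extra day is Wednesday — 1 of them qualifies.
Total: 260 + 1 = 261.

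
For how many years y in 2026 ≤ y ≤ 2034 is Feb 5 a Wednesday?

1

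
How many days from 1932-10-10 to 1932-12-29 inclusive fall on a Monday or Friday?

1932-10-10 is a Monday.
That's 81 days from start to end, counting both.
81 = 7 × 11 + 4, so there are 11 full weeks plus 4 extra days.
Each full week contributes 2 days from the set (Mon, Fri): 11 × 2 = 22.
The 4 extra days are Monday, Tuesday, Wednesday, Thursday — 1 of them qualifies.
Total: 22 + 1 = 23.

23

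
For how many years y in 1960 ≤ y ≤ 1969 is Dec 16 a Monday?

2

Day of week of December 16 in each year:
1960: Fri, 1961: Sat, 1962: Sun, 1963: Mon ✓, 1964: Wed, 1965: Thu, 1966: Fri, 1967: Sat, 1968: Mon ✓, 1969: Tue
Mondays: 1963, 1968.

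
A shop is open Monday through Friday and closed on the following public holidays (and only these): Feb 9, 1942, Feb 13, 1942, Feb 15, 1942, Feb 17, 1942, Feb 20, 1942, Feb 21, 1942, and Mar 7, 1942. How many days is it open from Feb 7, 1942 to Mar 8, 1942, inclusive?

Feb 7, 1942 is a Saturday.
The range spans 30 days (inclusive of both endpoints).
30 = 7 × 4 + 2, so there are 4 full weeks plus 2 extra days.
Each full week contributes 5 weekdays (Mon–Fri): 4 × 5 = 20.
The 2 extra days are Sat, Sun — none qualify.
Total: 20 + 0 = 20.
Holidays: Feb 9, 1942 (Mon); Feb 13, 1942 (Fri); Feb 15, 1942 (Sun); Feb 17, 1942 (Tue); Feb 20, 1942 (Fri); Feb 21, 1942 (Sat); Mar 7, 1942 (Sat).
4 of the 7 holidays fall on weekdays; the rest are weekends and were already excluded.
Business days: 20 − 4 = 16.

16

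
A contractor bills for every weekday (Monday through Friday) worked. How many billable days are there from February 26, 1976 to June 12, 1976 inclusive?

77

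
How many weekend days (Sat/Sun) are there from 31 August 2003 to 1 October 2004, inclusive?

31 August 2003 is a Sunday.
The range spans 398 days (inclusive of both endpoints).
398 = 7 × 56 + 6, so there are 56 full weeks plus 6 extra days.
Each full week contributes 2 weekend days (Sat, Sun): 56 × 2 = 112.
The 6 extra days are Sunday, Monday, Tuesday, Wednesday, Thursday, Friday — 1 of them qualifies.
Total: 112 + 1 = 113.

113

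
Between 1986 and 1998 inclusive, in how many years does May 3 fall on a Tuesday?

Day of week of May 3 in each year:
1986: Sat, 1987: Sun, 1988: Tue ✓, 1989: Wed, 1990: Thu, 1991: Fri, 1992: Sun, 1993: Mon, 1994: Tue ✓, 1995: Wed, 1996: Fri, 1997: Sat, 1998: Sun
Tuesdays: 1988, 1994.

2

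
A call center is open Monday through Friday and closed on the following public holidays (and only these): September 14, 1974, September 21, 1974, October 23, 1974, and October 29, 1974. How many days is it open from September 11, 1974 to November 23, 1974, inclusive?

51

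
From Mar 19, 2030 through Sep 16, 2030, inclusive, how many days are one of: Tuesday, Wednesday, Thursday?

Mar 19, 2030 is a Tuesday.
From Mar 19, 2030 to Sep 16, 2030 is 182 days inclusive.
182 = 7 × 26, so the span is exactly 26 full weeks.
Each full week contributes 3 days from the set (Tue, Wed, Thu): 26 × 3 = 78.

78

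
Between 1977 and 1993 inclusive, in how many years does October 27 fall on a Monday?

Day of week of October 27 in each year:
1977: Thu, 1978: Fri, 1979: Sat, 1980: Mon ✓, 1981: Tue, 1982: Wed, 1983: Thu, 1984: Sat, 1985: Sun, 1986: Mon ✓, 1987: Tue, 1988: Thu, 1989: Fri, 1990: Sat, 1991: Sun, 1992: Tue, 1993: Wed
Mondays: 1980, 1986.

2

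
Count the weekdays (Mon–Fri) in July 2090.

21

2090-07-01 is a Saturday.
That's 31 days from start to end, counting both.
31 = 7 × 4 + 3, so there are 4 full weeks plus 3 extra days.
Each full week contributes 5 weekdays (Mon–Fri): 4 × 5 = 20.
The 3 extra days are Saturday, Sunday, Monday — 1 of them qualifies.
Total: 20 + 1 = 21.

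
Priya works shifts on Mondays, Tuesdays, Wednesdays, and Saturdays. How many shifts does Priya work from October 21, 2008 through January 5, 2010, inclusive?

253

October 21, 2008 is a Tuesday.
The range spans 442 days (inclusive of both endpoints).
442 = 7 × 63 + 1, so there are 63 full weeks plus 1 extra day.
Each full week contributes 4 days from the set (Mon, Tue, Wed, Sat): 63 × 4 = 252.
The 1 extra day is Tuesday — 1 of them qualifies.
Total: 252 + 1 = 253.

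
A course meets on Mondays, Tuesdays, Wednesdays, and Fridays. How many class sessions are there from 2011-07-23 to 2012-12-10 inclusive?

289

2011-07-23 is a Saturday.
That's 507 days from start to end, counting both.
507 = 7 × 72 + 3, so there are 72 full weeks plus 3 extra days.
Each full week contributes 4 days from the set (Mon, Tue, Wed, Fri): 72 × 4 = 288.
The 3 extra days are Saturday, Sunday, Monday — 1 of them qualifies.
Total: 288 + 1 = 289.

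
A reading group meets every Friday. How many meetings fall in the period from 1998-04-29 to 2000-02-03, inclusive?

1998-04-29 is a Wednesday.
From 1998-04-29 to 2000-02-03 is 646 days inclusive.
646 = 7 × 92 + 2, so there are 92 full weeks plus 2 extra days.
Each full week contributes one Friday: 92 so far.
The 2 extra days are Wed, Thu — none qualify.
Total: 92 + 0 = 92.

92 Fridays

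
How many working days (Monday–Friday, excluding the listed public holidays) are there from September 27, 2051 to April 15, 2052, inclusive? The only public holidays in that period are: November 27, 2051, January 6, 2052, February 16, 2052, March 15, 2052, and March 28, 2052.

September 27, 2051 is a Wednesday.
That's 202 days from start to end, counting both.
202 = 7 × 28 + 6, so there are 28 full weeks plus 6 extra days.
Each full week contributes 5 weekdays (Mon–Fri): 28 × 5 = 140.
The 6 extra days are Wed, Thu, Fri, Sat, Sun, Mon — 4 of them qualify.
Total: 140 + 4 = 144.
Holidays: November 27, 2051 (Mon); January 6, 2052 (Sat); February 16, 2052 (Fri); March 15, 2052 (Fri); March 28, 2052 (Thu).
4 of the 5 holidays fall on weekdays; the rest are weekends and were already excluded.
Business days: 144 − 4 = 140.

140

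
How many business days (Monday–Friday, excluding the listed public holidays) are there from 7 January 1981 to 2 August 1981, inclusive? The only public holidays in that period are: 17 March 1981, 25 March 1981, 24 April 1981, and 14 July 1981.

7 January 1981 is a Wednesday.
From 7 January 1981 to 2 August 1981 is 208 days inclusive.
208 = 7 × 29 + 5, so there are 29 full weeks plus 5 extra days.
Each full week contributes 5 weekdays (Mon–Fri): 29 × 5 = 145.
The 5 extra days are Wednesday, Thursday, Friday, Saturday, Sunday — 3 of them qualify.
Total: 145 + 3 = 148.
Holidays: 17 March 1981 (Tue); 25 March 1981 (Wed); 24 April 1981 (Fri); 14 July 1981 (Tue).
All 4 holidays fall on weekdays, so subtract 4.
Business days: 148 − 4 = 144.

144 business days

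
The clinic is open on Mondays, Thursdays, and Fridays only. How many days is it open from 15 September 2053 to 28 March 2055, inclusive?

240

15 September 2053 is a Monday.
That's 560 days from start to end, counting both.
560 = 7 × 80, so the span is exactly 80 full weeks.
Each full week contributes 3 days from the set (Mon, Thu, Fri): 80 × 3 = 240.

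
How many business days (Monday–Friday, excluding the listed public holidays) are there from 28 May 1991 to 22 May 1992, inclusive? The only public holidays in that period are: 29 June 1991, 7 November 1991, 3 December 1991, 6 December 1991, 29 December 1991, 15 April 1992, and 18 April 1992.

28 May 1991 is a Tuesday.
From 28 May 1991 to 22 May 1992 is 361 days inclusive.
361 = 7 × 51 + 4, so there are 51 full weeks plus 4 extra days.
Each full week contributes 5 weekdays (Mon–Fri): 51 × 5 = 255.
The 4 extra days are Tuesday, Wednesday, Thursday, Friday — 4 of them qualify.
Total: 255 + 4 = 259.
Holidays: 29 June 1991 (Sat); 7 November 1991 (Thu); 3 December 1991 (Tue); 6 December 1991 (Fri); 29 December 1991 (Sun); 15 April 1992 (Wed); 18 April 1992 (Sat).
4 of the 7 holidays fall on weekdays; the rest are weekends and were already excluded.
Business days: 259 − 4 = 255.

255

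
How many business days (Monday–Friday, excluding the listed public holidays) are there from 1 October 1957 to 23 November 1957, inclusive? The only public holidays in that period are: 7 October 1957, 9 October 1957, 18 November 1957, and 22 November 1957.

35 business days

1 October 1957 is a Tuesday.
The range spans 54 days (inclusive of both endpoints).
54 = 7 × 7 + 5, so there are 7 full weeks plus 5 extra days.
Each full week contributes 5 weekdays (Mon–Fri): 7 × 5 = 35.
The 5 extra days are Tue, Wed, Thu, Fri, Sat — 4 of them qualify.
Total: 35 + 4 = 39.
Holidays: 7 October 1957 (Mon); 9 October 1957 (Wed); 18 November 1957 (Mon); 22 November 1957 (Fri).
All 4 holidays fall on weekdays, so subtract 4.
Business days: 39 − 4 = 35.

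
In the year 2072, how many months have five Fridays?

5

A month has five Fridays exactly when Friday falls within its first (length − 28) days.
Jan: 31 days, starts Fri → 5 of Fri, Sat, Sun ✓
Feb: 29 days, starts Mon → 5 of Mon
Mar: 31 days, starts Tue → 5 of Tue, Wed, Thu
Apr: 30 days, starts Fri → 5 of Fri, Sat ✓
May: 31 days, starts Sun → 5 of Sun, Mon, Tue
Jun: 30 days, starts Wed → 5 of Wed, Thu
Jul: 31 days, starts Fri → 5 of Fri, Sat, Sun ✓
Aug: 31 days, starts Mon → 5 of Mon, Tue, Wed
Sep: 30 days, starts Thu → 5 of Thu, Fri ✓
Oct: 31 days, starts Sat → 5 of Sat, Sun, Mon
Nov: 30 days, starts Tue → 5 of Tue, Wed
Dec: 31 days, starts Thu → 5 of Thu, Fri, Sat ✓
Months with five Fridays: Jan, Apr, Jul, Sep, Dec.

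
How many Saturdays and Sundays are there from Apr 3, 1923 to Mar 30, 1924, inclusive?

104

Apr 3, 1923 is a Tuesday.
The range spans 363 days (inclusive of both endpoints).
363 = 7 × 51 + 6, so there are 51 full weeks plus 6 extra days.
Each full week contributes 2 weekend days (Sat, Sun): 51 × 2 = 102.
The 6 extra days are Tuesday, Wednesday, Thursday, Friday, Saturday, Sunday — 2 of them qualify.
Total: 102 + 2 = 104.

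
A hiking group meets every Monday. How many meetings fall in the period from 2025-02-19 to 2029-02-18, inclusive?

208 Mondays

2025-02-19 is a Wednesday.
The range spans 1461 days (inclusive of both endpoints).
1461 = 7 × 208 + 5, so there are 208 full weeks plus 5 extra days.
Each full week contributes one Monday: 208 so far.
The 5 extra days are Wednesday, Thursday, Friday, Saturday, Sunday — none qualify.
Total: 208 + 0 = 208.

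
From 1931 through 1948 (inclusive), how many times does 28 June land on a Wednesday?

Day of week of June 28 in each year:
1931: Sun, 1932: Tue, 1933: Wed ✓, 1934: Thu, 1935: Fri, 1936: Sun, 1937: Mon, 1938: Tue, 1939: Wed ✓, 1940: Fri, 1941: Sat, 1942: Sun, 1943: Mon, 1944: Wed ✓, 1945: Thu, 1946: Fri, 1947: Sat, 1948: Mon
Wednesdays: 1933, 1939, 1944.

3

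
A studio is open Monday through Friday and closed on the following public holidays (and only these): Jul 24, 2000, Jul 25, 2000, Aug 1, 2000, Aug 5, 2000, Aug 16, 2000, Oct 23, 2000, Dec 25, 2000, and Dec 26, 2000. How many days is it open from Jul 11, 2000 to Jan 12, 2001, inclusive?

Jul 11, 2000 is a Tuesday.
That's 186 days from start to end, counting both.
186 = 7 × 26 + 4, so there are 26 full weeks plus 4 extra days.
Each full week contributes 5 weekdays (Mon–Fri): 26 × 5 = 130.
The 4 extra days are Tue, Wed, Thu, Fri — 4 of them qualify.
Total: 130 + 4 = 134.
Holidays: Jul 24, 2000 (Mon); Jul 25, 2000 (Tue); Aug 1, 2000 (Tue); Aug 5, 2000 (Sat); Aug 16, 2000 (Wed); Oct 23, 2000 (Mon); Dec 25, 2000 (Mon); Dec 26, 2000 (Tue).
7 of the 8 holidays fall on weekdays; the rest are weekends and were already excluded.
Business days: 134 − 7 = 127.

127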